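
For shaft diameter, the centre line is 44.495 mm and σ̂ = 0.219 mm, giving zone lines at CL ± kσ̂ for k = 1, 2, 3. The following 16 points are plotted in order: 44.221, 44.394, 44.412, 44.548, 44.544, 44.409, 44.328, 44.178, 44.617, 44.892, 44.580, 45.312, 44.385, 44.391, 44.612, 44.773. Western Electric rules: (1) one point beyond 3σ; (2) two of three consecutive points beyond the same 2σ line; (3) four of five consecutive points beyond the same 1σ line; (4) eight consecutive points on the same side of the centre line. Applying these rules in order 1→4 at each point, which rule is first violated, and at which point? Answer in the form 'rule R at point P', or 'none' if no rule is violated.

rule 1 at point 12

Zone of each point (C = within 1σ̂, B = 1σ̂–2σ̂, A = 2σ̂–3σ̂, * = beyond 3σ̂; sign = side of CL): 1:-B, 2:-C, 3:-C, 4:+C, 5:+C, 6:-C, 7:-C, 8:-B, 9:+C, 10:+B, 11:+C, 12:+*, 13:-C, 14:-C, 15:+C, 16:+B
Rule 1 (one point beyond the 3σ limits) is satisfied at point 12.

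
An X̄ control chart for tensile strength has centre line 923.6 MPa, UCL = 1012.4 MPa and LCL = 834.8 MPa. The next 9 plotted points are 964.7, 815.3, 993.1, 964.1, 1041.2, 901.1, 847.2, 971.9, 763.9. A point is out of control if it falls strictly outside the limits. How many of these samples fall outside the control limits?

Compare each point to [834.8, 1012.4]: sample 2 = 815.3 < LCL; sample 5 = 1041.2 > UCL; sample 9 = 763.9 < LCL.

3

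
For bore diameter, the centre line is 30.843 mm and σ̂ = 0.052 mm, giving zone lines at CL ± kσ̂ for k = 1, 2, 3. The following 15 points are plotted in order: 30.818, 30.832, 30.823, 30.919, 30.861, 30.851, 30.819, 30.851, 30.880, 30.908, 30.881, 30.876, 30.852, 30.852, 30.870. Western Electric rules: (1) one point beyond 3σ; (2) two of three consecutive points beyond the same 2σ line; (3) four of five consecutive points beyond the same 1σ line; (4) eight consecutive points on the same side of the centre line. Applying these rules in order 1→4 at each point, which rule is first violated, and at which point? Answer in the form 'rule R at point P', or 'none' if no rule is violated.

Zone of each point (C = within 1σ̂, B = 1σ̂–2σ̂, A = 2σ̂–3σ̂, * = beyond 3σ̂; sign = side of CL): 1:-C, 2:-C, 3:-C, 4:+B, 5:+C, 6:+C, 7:-C, 8:+C, 9:+C, 10:+B, 11:+C, 12:+C, 13:+C, 14:+C, 15:+C
Rule 4 (eight consecutive points on the same side of the centre line) is satisfied at point 15.

rule 4 at point 15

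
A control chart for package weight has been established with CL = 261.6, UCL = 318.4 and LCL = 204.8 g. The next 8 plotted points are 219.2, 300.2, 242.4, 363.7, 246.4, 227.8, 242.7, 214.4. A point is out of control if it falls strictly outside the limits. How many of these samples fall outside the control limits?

Compare each point to [204.8, 318.4]: sample 4 = 363.7 > UCL.

1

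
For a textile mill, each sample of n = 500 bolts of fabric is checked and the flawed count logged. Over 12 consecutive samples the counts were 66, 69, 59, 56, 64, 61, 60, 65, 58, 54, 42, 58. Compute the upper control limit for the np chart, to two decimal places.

p̄ = Σdᵢ / (k·n) = 712 / (12 × 500) = 0.11867
UCL = np̄ + 3·√(np̄(1−p̄)) = 59.3333 + 3 × √(59.3333×0.88133) = 59.3333 + 3 × 7.2314 = 81.0274

81.03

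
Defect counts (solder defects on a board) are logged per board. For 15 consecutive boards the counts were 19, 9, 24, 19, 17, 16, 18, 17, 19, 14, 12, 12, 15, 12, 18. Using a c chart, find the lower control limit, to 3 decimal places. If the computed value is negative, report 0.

4.042

c̄ = (19 + 9 + 24 + 19 + 17 + 16 + 18 + 17 + 19 + 14 + 12 + 12 + 15 + 12 + 18) / 15 = 241 / 15 = 16.0667
LCL = c̄ − 3√c̄ = 16.0667 − 3 × 4.0083 = 4.0417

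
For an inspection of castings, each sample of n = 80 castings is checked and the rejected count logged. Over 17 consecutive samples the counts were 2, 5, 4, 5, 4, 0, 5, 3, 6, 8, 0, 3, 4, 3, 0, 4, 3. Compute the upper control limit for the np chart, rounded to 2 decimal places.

8.94

p̄ = Σdᵢ / (k·n) = 59 / (17 × 80) = 0.04338
UCL = np̄ + 3·√(np̄(1−p̄)) = 3.4706 + 3 × √(3.4706×0.95662) = 3.4706 + 3 × 1.8221 = 8.9369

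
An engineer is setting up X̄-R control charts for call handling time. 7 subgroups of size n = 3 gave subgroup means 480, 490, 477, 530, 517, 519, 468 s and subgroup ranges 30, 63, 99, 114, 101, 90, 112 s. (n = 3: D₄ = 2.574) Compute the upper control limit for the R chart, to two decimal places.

R̄ = (30 + 63 + 99 + 114 + 101 + 90 + 112) / 7 = 609.0000 / 7 = 87.0000
UCL_R = D₄·R̄ = 2.574 × 87.0000 = 223.9380

223.94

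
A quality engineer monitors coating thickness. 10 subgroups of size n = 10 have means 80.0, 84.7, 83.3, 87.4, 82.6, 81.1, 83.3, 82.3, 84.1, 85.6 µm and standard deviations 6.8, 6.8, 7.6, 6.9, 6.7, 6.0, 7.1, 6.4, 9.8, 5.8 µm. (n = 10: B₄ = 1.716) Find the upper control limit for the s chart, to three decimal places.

11.995

s̄ = (6.8 + 6.8 + 7.6 + 6.9 + 6.7 + 6.0 + 7.1 + 6.4 + 9.8 + 5.8) / 10 = 6.9900
UCL_s = B₄·s̄ = 1.716 × 6.9900 = 11.9948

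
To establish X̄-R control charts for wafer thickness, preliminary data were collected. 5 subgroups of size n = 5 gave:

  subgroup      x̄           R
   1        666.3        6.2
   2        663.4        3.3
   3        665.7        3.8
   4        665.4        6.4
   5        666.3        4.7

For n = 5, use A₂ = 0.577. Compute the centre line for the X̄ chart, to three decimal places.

X̄̄ = (666.3 + 663.4 + 665.7 + 665.4 + 666.3) / 5 = 3327.1000 / 5 = 665.4200
CL = X̄̄ = 665.4200

665.420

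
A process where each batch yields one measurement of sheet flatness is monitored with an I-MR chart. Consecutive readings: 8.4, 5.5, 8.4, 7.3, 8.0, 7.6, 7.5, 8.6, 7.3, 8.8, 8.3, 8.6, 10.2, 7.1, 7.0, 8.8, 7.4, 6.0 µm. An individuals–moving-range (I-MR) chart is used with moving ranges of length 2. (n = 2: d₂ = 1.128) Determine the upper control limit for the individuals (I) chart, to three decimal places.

X̄ = (8.4 + 5.5 + 8.4 + 7.3 + 8.0 + 7.6 + 7.5 + 8.6 + 7.3 + 8.8 + 8.3 + 8.6 + 10.2 + 7.1 + 7.0 + 8.8 + 7.4 + 6.0) / 18 = 7.8222
Moving ranges: 2.9, 2.9, 1.1, 0.7, 0.4, 0.1, 1.1, 1.3, 1.5, 0.5, 0.3, 1.6, 3.1, 0.1, 1.8, 1.4, 1.4; M̄R̄ = 22.2000 / 17 = 1.3059
UCL = X̄ + 3·M̄R̄/d₂ = 7.8222 + 3 × 1.3059 / 1.128 = 11.2953

11.295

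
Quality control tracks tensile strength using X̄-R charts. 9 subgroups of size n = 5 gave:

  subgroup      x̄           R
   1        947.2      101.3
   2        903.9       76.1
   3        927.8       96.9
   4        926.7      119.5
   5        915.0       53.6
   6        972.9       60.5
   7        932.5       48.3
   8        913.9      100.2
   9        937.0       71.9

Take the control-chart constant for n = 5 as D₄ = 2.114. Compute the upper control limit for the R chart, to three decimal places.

R̄ = (101.3 + 76.1 + 96.9 + 119.5 + 53.6 + 60.5 + 48.3 + 100.2 + 71.9) / 9 = 728.3000 / 9 = 80.9222
UCL_R = D₄·R̄ = 2.114 × 80.9222 = 171.0696

171.070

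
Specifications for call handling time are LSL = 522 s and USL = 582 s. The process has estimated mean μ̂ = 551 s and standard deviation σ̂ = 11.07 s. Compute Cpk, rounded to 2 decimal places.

0.87

Cpu = (USL − μ̂) / (3σ̂) = (582 − 551) / (3 × 11.07) = 0.9335; Cpl = (μ̂ − LSL) / (3σ̂) = (551 − 522) / (3 × 11.07) = 0.8732; Cpk = min(Cpu, Cpl) = 0.8732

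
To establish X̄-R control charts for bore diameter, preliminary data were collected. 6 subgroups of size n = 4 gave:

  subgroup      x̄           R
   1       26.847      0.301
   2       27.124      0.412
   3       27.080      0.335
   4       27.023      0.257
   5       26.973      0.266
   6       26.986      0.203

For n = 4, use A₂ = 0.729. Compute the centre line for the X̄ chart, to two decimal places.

X̄̄ = (26.847 + 27.124 + 27.080 + 27.023 + 26.973 + 26.986) / 6 = 162.0330 / 6 = 27.0055
CL = X̄̄ = 27.0055

27.01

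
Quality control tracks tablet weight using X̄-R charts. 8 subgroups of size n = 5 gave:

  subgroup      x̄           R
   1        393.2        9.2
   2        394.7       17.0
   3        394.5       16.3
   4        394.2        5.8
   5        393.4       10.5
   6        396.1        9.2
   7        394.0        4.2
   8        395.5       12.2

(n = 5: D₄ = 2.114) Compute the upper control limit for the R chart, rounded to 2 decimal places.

22.30

R̄ = (9.2 + 17.0 + 16.3 + 5.8 + 10.5 + 9.2 + 4.2 + 12.2) / 8 = 84.4000 / 8 = 10.5500
UCL_R = D₄·R̄ = 2.114 × 10.5500 = 22.3027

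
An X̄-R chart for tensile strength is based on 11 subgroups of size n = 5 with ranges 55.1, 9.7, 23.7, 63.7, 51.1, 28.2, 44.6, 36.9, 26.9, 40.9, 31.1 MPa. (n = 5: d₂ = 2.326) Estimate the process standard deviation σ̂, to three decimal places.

R̄ = (55.1 + 9.7 + 23.7 + 63.7 + 51.1 + 28.2 + 44.6 + 36.9 + 26.9 + 40.9 + 31.1) / 11 = 37.4455
σ̂ = R̄ / d₂ = 37.4455 / 2.326 = 16.0986

16.099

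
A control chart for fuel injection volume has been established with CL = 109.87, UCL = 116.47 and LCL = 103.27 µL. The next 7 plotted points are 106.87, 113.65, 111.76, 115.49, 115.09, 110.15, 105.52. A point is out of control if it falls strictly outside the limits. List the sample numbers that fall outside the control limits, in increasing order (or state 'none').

All 7 points lie within [103.27, 116.47].

none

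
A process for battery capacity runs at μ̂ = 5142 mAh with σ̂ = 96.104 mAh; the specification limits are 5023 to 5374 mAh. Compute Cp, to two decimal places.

0.61

Cp = (USL − LSL) / (6σ̂) = (5374 − 5023) / (6 × 96.104) = 351.0000 / 576.6240 = 0.6087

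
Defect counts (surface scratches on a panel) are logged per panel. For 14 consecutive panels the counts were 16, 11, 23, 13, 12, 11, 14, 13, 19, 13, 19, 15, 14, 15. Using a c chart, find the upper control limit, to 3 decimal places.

26.421

c̄ = (16 + 11 + 23 + 13 + 12 + 11 + 14 + 13 + 19 + 13 + 19 + 15 + 14 + 15) / 14 = 208 / 14 = 14.8571
UCL = c̄ + 3√c̄ = 14.8571 + 3 × √14.8571 = 14.8571 + 3 × 3.8545 = 26.4206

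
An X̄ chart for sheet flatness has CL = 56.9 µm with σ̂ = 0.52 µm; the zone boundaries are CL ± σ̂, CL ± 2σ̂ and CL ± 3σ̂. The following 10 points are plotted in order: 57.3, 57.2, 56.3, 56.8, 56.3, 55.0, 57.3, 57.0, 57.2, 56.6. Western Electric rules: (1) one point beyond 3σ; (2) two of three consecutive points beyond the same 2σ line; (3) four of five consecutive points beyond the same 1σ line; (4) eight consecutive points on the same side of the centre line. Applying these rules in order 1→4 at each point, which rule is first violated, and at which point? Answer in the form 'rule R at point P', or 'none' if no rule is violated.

Zone of each point (C = within 1σ̂, B = 1σ̂–2σ̂, A = 2σ̂–3σ̂, * = beyond 3σ̂; sign = side of CL): 1:+C, 2:+C, 3:-B, 4:-C, 5:-B, 6:-*, 7:+C, 8:+C, 9:+C, 10:-C
Rule 1 (one point beyond the 3σ limits) is satisfied at point 6.

rule 1 at point 6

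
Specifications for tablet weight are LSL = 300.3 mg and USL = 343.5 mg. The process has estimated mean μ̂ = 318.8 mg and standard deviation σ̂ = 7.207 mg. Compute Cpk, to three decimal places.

Cpu = (USL − μ̂) / (3σ̂) = (343.5 − 318.8) / (3 × 7.207) = 1.1424; Cpl = (μ̂ − LSL) / (3σ̂) = (318.8 − 300.3) / (3 × 7.207) = 0.8556; Cpk = min(Cpu, Cpl) = 0.8556

0.856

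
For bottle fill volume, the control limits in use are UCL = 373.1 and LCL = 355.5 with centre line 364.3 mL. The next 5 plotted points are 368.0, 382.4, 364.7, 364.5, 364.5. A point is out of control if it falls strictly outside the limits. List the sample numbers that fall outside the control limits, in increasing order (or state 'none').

Compare each point to [355.5, 373.1]: sample 2 = 382.4 > UCL.

2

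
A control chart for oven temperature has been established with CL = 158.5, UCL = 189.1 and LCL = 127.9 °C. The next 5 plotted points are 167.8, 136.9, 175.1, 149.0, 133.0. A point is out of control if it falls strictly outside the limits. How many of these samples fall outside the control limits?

All 5 points lie within [127.9, 189.1].

0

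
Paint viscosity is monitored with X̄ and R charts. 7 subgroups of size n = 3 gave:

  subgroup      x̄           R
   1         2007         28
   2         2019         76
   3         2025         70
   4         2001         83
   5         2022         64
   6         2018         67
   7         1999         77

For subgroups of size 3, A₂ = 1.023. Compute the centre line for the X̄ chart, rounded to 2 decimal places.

X̄̄ = (2007 + 2019 + 2025 + 2001 + 2022 + 2018 + 1999) / 7 = 14091.0000 / 7 = 2013.0000
CL = X̄̄ = 2013.0000

2013.00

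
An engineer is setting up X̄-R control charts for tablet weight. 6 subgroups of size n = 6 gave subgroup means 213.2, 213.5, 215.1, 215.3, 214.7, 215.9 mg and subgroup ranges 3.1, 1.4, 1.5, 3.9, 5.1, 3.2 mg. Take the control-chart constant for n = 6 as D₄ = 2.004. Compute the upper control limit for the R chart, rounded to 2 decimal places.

6.08

R̄ = (3.1 + 1.4 + 1.5 + 3.9 + 5.1 + 3.2) / 6 = 18.2000 / 6 = 3.0333
UCL_R = D₄·R̄ = 2.004 × 3.0333 = 6.0788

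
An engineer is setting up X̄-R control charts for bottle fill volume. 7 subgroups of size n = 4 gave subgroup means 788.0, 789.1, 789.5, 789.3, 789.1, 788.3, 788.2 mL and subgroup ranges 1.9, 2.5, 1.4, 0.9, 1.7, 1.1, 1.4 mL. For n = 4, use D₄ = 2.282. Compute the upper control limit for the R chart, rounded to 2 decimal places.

R̄ = (1.9 + 2.5 + 1.4 + 0.9 + 1.7 + 1.1 + 1.4) / 7 = 10.9000 / 7 = 1.5571
UCL_R = D₄·R̄ = 2.282 × 1.5571 = 3.5534

3.55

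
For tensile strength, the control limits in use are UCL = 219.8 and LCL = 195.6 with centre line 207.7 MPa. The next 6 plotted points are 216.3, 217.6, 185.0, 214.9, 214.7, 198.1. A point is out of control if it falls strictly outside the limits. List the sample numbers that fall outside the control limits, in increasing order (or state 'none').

3

Compare each point to [195.6, 219.8]: sample 3 = 185.0 < LCL.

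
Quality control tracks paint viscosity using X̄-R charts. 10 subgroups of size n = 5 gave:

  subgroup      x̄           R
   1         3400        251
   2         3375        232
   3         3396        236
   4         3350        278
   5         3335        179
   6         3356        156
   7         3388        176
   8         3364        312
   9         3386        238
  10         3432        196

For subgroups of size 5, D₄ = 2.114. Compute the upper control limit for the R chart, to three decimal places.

R̄ = (251 + 232 + 236 + 278 + 179 + 156 + 176 + 312 + 238 + 196) / 10 = 2254.0000 / 10 = 225.4000
UCL_R = D₄·R̄ = 2.114 × 225.4000 = 476.4956

476.496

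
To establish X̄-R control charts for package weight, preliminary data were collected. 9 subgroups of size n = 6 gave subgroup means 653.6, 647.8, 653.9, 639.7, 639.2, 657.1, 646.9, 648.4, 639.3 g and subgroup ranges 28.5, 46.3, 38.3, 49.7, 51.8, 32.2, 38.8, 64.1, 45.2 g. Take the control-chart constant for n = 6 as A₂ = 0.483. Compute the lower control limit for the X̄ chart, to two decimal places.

X̄̄ = (653.6 + 647.8 + 653.9 + 639.7 + 639.2 + 657.1 + 646.9 + 648.4 + 639.3) / 9 = 5825.9000 / 9 = 647.3222
R̄ = (28.5 + 46.3 + 38.3 + 49.7 + 51.8 + 32.2 + 38.8 + 64.1 + 45.2) / 9 = 394.9000 / 9 = 43.8778
LCL = X̄̄ − A₂·R̄ = 647.3222 − 0.483 × 43.8778 = 626.1293

626.13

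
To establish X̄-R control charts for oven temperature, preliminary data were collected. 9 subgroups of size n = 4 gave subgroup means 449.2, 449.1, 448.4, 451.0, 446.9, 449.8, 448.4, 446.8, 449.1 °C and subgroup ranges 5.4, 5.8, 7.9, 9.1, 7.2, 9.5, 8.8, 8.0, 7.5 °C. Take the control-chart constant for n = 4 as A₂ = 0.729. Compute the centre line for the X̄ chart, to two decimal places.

X̄̄ = (449.2 + 449.1 + 448.4 + 451.0 + 446.9 + 449.8 + 448.4 + 446.8 + 449.1) / 9 = 4038.7000 / 9 = 448.7444
CL = X̄̄ = 448.7444

448.74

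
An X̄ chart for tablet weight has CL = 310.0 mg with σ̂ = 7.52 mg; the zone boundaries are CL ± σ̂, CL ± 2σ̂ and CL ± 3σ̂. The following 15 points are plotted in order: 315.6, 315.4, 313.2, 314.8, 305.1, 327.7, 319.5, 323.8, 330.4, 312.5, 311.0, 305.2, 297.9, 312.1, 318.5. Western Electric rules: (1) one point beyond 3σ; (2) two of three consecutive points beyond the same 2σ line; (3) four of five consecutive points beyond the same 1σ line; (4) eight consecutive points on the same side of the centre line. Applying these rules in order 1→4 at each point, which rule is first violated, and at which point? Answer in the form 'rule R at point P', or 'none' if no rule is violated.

Zone of each point (C = within 1σ̂, B = 1σ̂–2σ̂, A = 2σ̂–3σ̂, * = beyond 3σ̂; sign = side of CL): 1:+C, 2:+C, 3:+C, 4:+C, 5:-C, 6:+A, 7:+B, 8:+B, 9:+A, 10:+C, 11:+C, 12:-C, 13:-B, 14:+C, 15:+B
Rule 3 (four of five consecutive points beyond the same 1σ limit) is satisfied at point 9.

rule 3 at point 9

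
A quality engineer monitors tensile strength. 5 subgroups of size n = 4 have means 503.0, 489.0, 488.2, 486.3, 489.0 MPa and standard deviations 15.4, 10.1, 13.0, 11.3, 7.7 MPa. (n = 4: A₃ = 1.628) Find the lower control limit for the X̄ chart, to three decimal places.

472.378

X̄̄ = (503.0 + 489.0 + 488.2 + 486.3 + 489.0) / 5 = 491.1000
s̄ = (15.4 + 10.1 + 13.0 + 11.3 + 7.7) / 5 = 11.5000
LCL = X̄̄ − A₃·s̄ = 491.1000 − 1.628 × 11.5000 = 472.3780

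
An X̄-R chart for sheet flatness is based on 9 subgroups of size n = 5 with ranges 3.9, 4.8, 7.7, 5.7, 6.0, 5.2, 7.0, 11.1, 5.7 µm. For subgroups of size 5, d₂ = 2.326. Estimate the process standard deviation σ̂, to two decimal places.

R̄ = (3.9 + 4.8 + 7.7 + 5.7 + 6.0 + 5.2 + 7.0 + 11.1 + 5.7) / 9 = 6.3444
σ̂ = R̄ / d₂ = 6.3444 / 2.326 = 2.7276

2.73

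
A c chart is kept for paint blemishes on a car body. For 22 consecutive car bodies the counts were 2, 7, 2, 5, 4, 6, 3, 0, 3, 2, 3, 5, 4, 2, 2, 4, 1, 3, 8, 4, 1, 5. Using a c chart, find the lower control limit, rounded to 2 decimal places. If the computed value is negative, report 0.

0.00

c̄ = (2 + 7 + 2 + 5 + 4 + 6 + 3 + 0 + 3 + 2 + 3 + 5 + 4 + 2 + 2 + 4 + 1 + 3 + 8 + 4 + 1 + 5) / 22 = 76 / 22 = 3.4545
LCL = c̄ − 3√c̄ = 3.4545 − 3 × 1.8586 = -2.1214 → 0 (cannot be negative)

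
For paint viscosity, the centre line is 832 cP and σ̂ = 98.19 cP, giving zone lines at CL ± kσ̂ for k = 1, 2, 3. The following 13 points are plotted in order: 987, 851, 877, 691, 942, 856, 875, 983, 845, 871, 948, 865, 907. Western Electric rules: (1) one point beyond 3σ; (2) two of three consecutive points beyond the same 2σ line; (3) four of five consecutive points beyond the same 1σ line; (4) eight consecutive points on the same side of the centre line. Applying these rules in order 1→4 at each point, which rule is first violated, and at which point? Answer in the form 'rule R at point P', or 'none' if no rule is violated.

Zone of each point (C = within 1σ̂, B = 1σ̂–2σ̂, A = 2σ̂–3σ̂, * = beyond 3σ̂; sign = side of CL): 1:+B, 2:+C, 3:+C, 4:-B, 5:+B, 6:+C, 7:+C, 8:+B, 9:+C, 10:+C, 11:+B, 12:+C, 13:+C
Rule 4 (eight consecutive points on the same side of the centre line) is satisfied at point 12.

rule 4 at point 12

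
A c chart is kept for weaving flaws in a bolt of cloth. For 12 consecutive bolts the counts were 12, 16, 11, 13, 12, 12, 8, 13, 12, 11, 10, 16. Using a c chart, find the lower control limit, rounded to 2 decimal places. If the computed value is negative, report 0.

c̄ = (12 + 16 + 11 + 13 + 12 + 12 + 8 + 13 + 12 + 11 + 10 + 16) / 12 = 146 / 12 = 12.1667
LCL = c̄ − 3√c̄ = 12.1667 − 3 × 3.4881 = 1.7024

1.70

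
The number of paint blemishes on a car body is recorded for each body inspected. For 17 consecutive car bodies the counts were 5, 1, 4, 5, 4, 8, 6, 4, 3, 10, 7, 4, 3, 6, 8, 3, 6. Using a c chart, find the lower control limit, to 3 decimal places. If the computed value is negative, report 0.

c̄ = (5 + 1 + 4 + 5 + 4 + 8 + 6 + 4 + 3 + 10 + 7 + 4 + 3 + 6 + 8 + 3 + 6) / 17 = 87 / 17 = 5.1176
LCL = c̄ − 3√c̄ = 5.1176 − 3 × 2.2622 = -1.6690 → 0 (cannot be negative)

0.000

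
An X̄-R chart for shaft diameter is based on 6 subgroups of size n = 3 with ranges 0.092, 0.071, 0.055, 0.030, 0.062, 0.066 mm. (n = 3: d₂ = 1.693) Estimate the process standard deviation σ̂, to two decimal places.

R̄ = (0.092 + 0.071 + 0.055 + 0.030 + 0.062 + 0.066) / 6 = 0.0627
σ̂ = R̄ / d₂ = 0.0627 / 1.693 = 0.0370

0.04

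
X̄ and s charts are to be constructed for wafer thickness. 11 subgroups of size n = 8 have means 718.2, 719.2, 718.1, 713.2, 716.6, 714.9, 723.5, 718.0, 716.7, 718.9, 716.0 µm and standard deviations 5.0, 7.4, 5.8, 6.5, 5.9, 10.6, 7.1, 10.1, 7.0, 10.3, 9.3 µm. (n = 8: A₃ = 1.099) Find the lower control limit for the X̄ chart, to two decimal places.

X̄̄ = (718.2 + 719.2 + 718.1 + 713.2 + 716.6 + 714.9 + 723.5 + 718.0 + 716.7 + 718.9 + 716.0) / 11 = 717.5727
s̄ = (5.0 + 7.4 + 5.8 + 6.5 + 5.9 + 10.6 + 7.1 + 10.1 + 7.0 + 10.3 + 9.3) / 11 = 7.7273
LCL = X̄̄ − A₃·s̄ = 717.5727 − 1.099 × 7.7273 = 709.0805

709.08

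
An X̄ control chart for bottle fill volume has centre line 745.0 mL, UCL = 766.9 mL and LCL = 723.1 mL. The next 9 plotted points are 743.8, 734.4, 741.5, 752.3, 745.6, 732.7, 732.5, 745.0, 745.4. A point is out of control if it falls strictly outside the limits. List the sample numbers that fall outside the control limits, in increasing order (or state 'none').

none

All 9 points lie within [723.1, 766.9].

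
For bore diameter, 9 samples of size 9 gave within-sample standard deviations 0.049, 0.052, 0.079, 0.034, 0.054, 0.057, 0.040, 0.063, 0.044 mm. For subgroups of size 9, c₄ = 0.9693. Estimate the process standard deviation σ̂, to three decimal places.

0.054

s̄ = (0.049 + 0.052 + 0.079 + 0.034 + 0.054 + 0.057 + 0.040 + 0.063 + 0.044) / 9 = 0.0524
σ̂ = s̄ / c₄ = 0.0524 / 0.9693 = 0.0541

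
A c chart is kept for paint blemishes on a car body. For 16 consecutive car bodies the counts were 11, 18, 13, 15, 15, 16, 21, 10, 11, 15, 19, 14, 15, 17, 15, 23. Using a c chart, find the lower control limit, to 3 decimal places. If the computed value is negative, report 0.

c̄ = (11 + 18 + 13 + 15 + 15 + 16 + 21 + 10 + 11 + 15 + 19 + 14 + 15 + 17 + 15 + 23) / 16 = 248 / 16 = 15.5000
LCL = c̄ − 3√c̄ = 15.5000 − 3 × 3.9370 = 3.6890

3.689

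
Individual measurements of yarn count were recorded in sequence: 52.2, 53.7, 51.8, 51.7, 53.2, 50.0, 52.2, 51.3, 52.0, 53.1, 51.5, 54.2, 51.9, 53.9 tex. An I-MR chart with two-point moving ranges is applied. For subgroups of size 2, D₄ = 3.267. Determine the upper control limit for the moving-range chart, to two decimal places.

5.45

Moving ranges: 1.5, 1.9, 0.1, 1.5, 3.2, 2.2, 0.9, 0.7, 1.1, 1.6, 2.7, 2.3, 2.0; M̄R̄ = 21.7000 / 13 = 1.6692
UCL_MR = D₄·M̄R̄ = 3.267 × 1.6692 = 5.4534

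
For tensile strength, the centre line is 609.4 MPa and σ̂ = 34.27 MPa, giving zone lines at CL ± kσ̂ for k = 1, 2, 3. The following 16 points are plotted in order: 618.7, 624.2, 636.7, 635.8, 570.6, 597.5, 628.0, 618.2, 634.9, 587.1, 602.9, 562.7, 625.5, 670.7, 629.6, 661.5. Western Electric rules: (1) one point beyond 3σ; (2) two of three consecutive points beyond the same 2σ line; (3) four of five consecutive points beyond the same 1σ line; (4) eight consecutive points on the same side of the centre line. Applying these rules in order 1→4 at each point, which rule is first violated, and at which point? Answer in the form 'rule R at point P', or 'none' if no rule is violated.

none

Zone of each point (C = within 1σ̂, B = 1σ̂–2σ̂, A = 2σ̂–3σ̂, * = beyond 3σ̂; sign = side of CL): 1:+C, 2:+C, 3:+C, 4:+C, 5:-B, 6:-C, 7:+C, 8:+C, 9:+C, 10:-C, 11:-C, 12:-B, 13:+C, 14:+B, 15:+C, 16:+B
No rule fires across all 16 points.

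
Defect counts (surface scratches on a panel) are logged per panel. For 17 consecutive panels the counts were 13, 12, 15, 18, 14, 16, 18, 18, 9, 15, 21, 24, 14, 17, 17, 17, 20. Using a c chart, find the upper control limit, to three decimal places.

c̄ = (13 + 12 + 15 + 18 + 14 + 16 + 18 + 18 + 9 + 15 + 21 + 24 + 14 + 17 + 17 + 17 + 20) / 17 = 278 / 17 = 16.3529
UCL = c̄ + 3√c̄ = 16.3529 + 3 × √16.3529 = 16.3529 + 3 × 4.0439 = 28.4846

28.485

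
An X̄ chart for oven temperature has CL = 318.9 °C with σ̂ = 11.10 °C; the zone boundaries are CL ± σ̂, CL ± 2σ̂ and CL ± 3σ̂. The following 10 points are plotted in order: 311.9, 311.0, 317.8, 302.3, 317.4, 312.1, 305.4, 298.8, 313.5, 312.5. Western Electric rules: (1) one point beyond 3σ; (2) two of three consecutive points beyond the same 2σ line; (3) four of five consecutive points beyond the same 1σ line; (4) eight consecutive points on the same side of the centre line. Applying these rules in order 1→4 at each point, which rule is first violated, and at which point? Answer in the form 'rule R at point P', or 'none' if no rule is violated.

Zone of each point (C = within 1σ̂, B = 1σ̂–2σ̂, A = 2σ̂–3σ̂, * = beyond 3σ̂; sign = side of CL): 1:-C, 2:-C, 3:-C, 4:-B, 5:-C, 6:-C, 7:-B, 8:-B, 9:-C, 10:-C
Rule 4 (eight consecutive points on the same side of the centre line) is satisfied at point 8.

rule 4 at point 8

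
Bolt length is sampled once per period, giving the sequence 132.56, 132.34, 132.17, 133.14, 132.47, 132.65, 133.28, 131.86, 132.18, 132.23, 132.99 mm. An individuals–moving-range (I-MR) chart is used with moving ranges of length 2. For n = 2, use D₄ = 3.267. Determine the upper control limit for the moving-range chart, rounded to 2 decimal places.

Moving ranges: 0.22, 0.17, 0.97, 0.67, 0.18, 0.63, 1.42, 0.32, 0.05, 0.76; M̄R̄ = 5.3900 / 10 = 0.5390
UCL_MR = D₄·M̄R̄ = 3.267 × 0.5390 = 1.7609

1.76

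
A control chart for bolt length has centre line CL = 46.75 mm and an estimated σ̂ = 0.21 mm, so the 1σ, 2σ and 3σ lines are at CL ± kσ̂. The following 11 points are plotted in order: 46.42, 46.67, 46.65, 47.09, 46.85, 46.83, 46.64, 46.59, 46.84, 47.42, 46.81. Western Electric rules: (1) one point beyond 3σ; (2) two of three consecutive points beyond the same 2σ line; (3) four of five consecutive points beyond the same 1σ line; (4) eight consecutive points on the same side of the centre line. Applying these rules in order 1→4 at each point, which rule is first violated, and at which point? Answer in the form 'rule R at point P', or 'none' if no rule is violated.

rule 1 at point 10

Zone of each point (C = within 1σ̂, B = 1σ̂–2σ̂, A = 2σ̂–3σ̂, * = beyond 3σ̂; sign = side of CL): 1:-B, 2:-C, 3:-C, 4:+B, 5:+C, 6:+C, 7:-C, 8:-C, 9:+C, 10:+*, 11:+C
Rule 1 (one point beyond the 3σ limits) is satisfied at point 10.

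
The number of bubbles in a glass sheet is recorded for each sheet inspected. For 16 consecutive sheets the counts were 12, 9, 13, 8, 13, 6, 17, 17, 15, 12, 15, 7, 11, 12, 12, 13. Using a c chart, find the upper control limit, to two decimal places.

c̄ = (12 + 9 + 13 + 8 + 13 + 6 + 17 + 17 + 15 + 12 + 15 + 7 + 11 + 12 + 12 + 13) / 16 = 192 / 16 = 12.0000
UCL = c̄ + 3√c̄ = 12.0000 + 3 × √12.0000 = 12.0000 + 3 × 3.4641 = 22.3923

22.39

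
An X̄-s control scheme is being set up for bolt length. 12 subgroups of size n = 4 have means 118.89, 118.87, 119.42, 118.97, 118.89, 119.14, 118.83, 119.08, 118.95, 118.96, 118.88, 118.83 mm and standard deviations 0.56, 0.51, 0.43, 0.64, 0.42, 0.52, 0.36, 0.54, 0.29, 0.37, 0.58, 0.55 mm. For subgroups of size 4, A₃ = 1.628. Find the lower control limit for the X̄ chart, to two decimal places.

118.19

X̄̄ = (118.89 + 118.87 + 119.42 + 118.97 + 118.89 + 119.14 + 118.83 + 119.08 + 118.95 + 118.96 + 118.88 + 118.83) / 12 = 118.9758
s̄ = (0.56 + 0.51 + 0.43 + 0.64 + 0.42 + 0.52 + 0.36 + 0.54 + 0.29 + 0.37 + 0.58 + 0.55) / 12 = 0.4808
LCL = X̄̄ − A₃·s̄ = 118.9758 − 1.628 × 0.4808 = 118.1930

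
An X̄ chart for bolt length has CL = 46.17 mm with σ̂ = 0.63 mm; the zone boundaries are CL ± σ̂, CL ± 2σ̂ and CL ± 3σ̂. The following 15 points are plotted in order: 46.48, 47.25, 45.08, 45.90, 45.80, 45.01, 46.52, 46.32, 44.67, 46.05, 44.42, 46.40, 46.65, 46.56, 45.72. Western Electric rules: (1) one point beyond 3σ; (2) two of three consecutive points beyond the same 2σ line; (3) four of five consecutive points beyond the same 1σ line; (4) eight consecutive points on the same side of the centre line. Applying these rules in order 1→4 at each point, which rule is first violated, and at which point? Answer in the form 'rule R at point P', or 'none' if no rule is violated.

Zone of each point (C = within 1σ̂, B = 1σ̂–2σ̂, A = 2σ̂–3σ̂, * = beyond 3σ̂; sign = side of CL): 1:+C, 2:+B, 3:-B, 4:-C, 5:-C, 6:-B, 7:+C, 8:+C, 9:-A, 10:-C, 11:-A, 12:+C, 13:+C, 14:+C, 15:-C
Rule 2 (two of three consecutive points beyond the same 2σ limit) is satisfied at point 11.

rule 2 at point 11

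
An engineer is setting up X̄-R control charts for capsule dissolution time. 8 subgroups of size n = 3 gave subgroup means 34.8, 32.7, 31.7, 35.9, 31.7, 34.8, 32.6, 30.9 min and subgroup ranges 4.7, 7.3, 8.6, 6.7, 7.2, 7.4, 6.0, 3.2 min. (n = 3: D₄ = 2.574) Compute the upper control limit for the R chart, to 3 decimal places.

16.441

R̄ = (4.7 + 7.3 + 8.6 + 6.7 + 7.2 + 7.4 + 6.0 + 3.2) / 8 = 51.1000 / 8 = 6.3875
UCL_R = D₄·R̄ = 2.574 × 6.3875 = 16.4414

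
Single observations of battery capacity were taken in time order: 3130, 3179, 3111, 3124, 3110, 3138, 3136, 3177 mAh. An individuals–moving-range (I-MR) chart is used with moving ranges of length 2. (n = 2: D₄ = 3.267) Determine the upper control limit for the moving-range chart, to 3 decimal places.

100.344

Moving ranges: 49, 68, 13, 14, 28, 2, 41; M̄R̄ = 215.0000 / 7 = 30.7143
UCL_MR = D₄·M̄R̄ = 3.267 × 30.7143 = 100.3436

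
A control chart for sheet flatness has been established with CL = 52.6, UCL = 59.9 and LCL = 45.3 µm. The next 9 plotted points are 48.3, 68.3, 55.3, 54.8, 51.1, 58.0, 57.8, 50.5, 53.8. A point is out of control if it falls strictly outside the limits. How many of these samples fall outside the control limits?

1

Compare each point to [45.3, 59.9]: sample 2 = 68.3 > UCL.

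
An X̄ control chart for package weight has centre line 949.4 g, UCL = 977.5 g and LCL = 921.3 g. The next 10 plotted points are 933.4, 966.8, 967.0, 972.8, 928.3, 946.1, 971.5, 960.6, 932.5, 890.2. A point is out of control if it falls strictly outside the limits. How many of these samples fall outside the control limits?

Compare each point to [921.3, 977.5]: sample 10 = 890.2 < LCL.

1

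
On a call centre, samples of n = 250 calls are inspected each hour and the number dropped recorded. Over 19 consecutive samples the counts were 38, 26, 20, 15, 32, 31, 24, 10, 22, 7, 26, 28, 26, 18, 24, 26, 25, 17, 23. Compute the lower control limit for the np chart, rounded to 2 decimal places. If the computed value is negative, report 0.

p̄ = Σdᵢ / (k·n) = 438 / (19 × 250) = 0.09221
LCL = np̄ − 3·√(np̄(1−p̄)) = 23.0526 − 3 × 4.5746 = 9.3288

9.33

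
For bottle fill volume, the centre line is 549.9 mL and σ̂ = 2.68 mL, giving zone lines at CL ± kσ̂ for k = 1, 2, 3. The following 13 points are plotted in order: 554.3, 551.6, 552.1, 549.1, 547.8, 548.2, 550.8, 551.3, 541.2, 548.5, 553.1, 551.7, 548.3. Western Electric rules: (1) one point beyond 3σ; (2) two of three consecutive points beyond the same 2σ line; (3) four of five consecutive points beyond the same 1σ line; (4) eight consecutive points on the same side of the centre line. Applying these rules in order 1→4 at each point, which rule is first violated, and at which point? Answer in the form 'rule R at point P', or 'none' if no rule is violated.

rule 1 at point 9

Zone of each point (C = within 1σ̂, B = 1σ̂–2σ̂, A = 2σ̂–3σ̂, * = beyond 3σ̂; sign = side of CL): 1:+B, 2:+C, 3:+C, 4:-C, 5:-C, 6:-C, 7:+C, 8:+C, 9:-*, 10:-C, 11:+B, 12:+C, 13:-C
Rule 1 (one point beyond the 3σ limits) is satisfied at point 9.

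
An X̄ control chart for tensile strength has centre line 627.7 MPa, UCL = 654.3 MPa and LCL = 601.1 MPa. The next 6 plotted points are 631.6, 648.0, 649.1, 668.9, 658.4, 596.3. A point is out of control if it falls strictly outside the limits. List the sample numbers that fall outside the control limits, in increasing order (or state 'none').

Compare each point to [601.1, 654.3]: sample 4 = 668.9 > UCL; sample 5 = 658.4 > UCL; sample 6 = 596.3 < LCL.

4, 5, 6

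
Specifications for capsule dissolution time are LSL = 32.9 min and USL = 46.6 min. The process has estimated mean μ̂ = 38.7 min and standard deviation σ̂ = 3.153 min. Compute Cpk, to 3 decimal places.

Cpu = (USL − μ̂) / (3σ̂) = (46.6 − 38.7) / (3 × 3.153) = 0.8352; Cpl = (μ̂ − LSL) / (3σ̂) = (38.7 − 32.9) / (3 × 3.153) = 0.6132; Cpk = min(Cpu, Cpl) = 0.6132

0.613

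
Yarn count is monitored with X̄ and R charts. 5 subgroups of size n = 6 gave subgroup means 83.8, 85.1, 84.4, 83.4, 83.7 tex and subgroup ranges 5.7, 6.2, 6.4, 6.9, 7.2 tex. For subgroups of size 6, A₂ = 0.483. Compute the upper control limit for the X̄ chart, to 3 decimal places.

87.210

X̄̄ = (83.8 + 85.1 + 84.4 + 83.4 + 83.7) / 5 = 420.4000 / 5 = 84.0800
R̄ = (5.7 + 6.2 + 6.4 + 6.9 + 7.2) / 5 = 32.4000 / 5 = 6.4800
UCL = X̄̄ + A₂·R̄ = 84.0800 + 0.483 × 6.4800 = 87.2098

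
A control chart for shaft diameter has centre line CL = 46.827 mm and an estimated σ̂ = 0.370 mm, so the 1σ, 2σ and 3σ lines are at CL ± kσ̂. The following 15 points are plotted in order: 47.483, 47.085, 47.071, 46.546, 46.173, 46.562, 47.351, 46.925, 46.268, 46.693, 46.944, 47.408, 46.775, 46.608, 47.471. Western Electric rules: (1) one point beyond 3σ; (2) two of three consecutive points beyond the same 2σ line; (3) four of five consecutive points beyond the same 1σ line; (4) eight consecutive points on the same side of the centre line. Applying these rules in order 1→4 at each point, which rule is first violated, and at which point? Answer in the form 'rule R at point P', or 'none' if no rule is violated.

Zone of each point (C = within 1σ̂, B = 1σ̂–2σ̂, A = 2σ̂–3σ̂, * = beyond 3σ̂; sign = side of CL): 1:+B, 2:+C, 3:+C, 4:-C, 5:-B, 6:-C, 7:+B, 8:+C, 9:-B, 10:-C, 11:+C, 12:+B, 13:-C, 14:-C, 15:+B
No rule fires across all 15 points.

none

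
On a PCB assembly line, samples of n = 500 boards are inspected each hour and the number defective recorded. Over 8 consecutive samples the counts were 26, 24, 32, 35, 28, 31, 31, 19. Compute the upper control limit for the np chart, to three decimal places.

p̄ = Σdᵢ / (k·n) = 226 / (8 × 500) = 0.05650
UCL = np̄ + 3·√(np̄(1−p̄)) = 28.2500 + 3 × √(28.2500×0.94350) = 28.2500 + 3 × 5.1627 = 43.7382

43.738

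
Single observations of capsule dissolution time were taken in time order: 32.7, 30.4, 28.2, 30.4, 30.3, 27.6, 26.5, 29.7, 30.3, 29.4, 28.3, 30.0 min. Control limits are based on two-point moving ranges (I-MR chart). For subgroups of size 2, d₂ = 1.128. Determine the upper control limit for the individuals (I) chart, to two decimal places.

X̄ = (32.7 + 30.4 + 28.2 + 30.4 + 30.3 + 27.6 + 26.5 + 29.7 + 30.3 + 29.4 + 28.3 + 30.0) / 12 = 29.4833
Moving ranges: 2.3, 2.2, 2.2, 0.1, 2.7, 1.1, 3.2, 0.6, 0.9, 1.1, 1.7; M̄R̄ = 18.1000 / 11 = 1.6455
UCL = X̄ + 3·M̄R̄/d₂ = 29.4833 + 3 × 1.6455 / 1.128 = 33.8595

33.86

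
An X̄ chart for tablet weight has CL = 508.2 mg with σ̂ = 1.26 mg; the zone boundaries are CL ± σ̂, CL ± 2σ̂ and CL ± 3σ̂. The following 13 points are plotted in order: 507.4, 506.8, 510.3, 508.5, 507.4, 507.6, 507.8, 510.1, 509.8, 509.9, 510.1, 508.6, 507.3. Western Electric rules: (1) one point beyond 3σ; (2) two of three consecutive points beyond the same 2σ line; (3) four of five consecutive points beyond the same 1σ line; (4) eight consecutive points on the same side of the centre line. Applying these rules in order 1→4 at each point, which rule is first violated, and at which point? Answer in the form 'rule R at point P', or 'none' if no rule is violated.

rule 3 at point 11

Zone of each point (C = within 1σ̂, B = 1σ̂–2σ̂, A = 2σ̂–3σ̂, * = beyond 3σ̂; sign = side of CL): 1:-C, 2:-B, 3:+B, 4:+C, 5:-C, 6:-C, 7:-C, 8:+B, 9:+B, 10:+B, 11:+B, 12:+C, 13:-C
Rule 3 (four of five consecutive points beyond the same 1σ limit) is satisfied at point 11.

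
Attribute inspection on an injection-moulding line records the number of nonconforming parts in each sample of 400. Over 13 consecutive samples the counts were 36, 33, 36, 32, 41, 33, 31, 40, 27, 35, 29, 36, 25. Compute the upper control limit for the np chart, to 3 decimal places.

p̄ = Σdᵢ / (k·n) = 434 / (13 × 400) = 0.08346
UCL = np̄ + 3·√(np̄(1−p̄)) = 33.3846 + 3 × √(33.3846×0.91654) = 33.3846 + 3 × 5.5316 = 49.9793

49.979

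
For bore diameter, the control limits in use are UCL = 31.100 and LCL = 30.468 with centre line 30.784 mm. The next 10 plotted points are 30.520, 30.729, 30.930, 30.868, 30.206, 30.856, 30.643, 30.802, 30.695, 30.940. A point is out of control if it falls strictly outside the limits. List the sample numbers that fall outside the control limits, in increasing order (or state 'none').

5

Compare each point to [30.468, 31.100]: sample 5 = 30.206 < LCL.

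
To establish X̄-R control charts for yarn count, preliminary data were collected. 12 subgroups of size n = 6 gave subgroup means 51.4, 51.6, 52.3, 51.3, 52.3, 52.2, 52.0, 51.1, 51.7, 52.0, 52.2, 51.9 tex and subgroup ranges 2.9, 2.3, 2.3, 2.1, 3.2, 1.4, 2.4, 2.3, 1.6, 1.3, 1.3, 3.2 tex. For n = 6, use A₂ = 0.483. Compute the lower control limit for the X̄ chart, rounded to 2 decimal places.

X̄̄ = (51.4 + 51.6 + 52.3 + 51.3 + 52.3 + 52.2 + 52.0 + 51.1 + 51.7 + 52.0 + 52.2 + 51.9) / 12 = 622.0000 / 12 = 51.8333
R̄ = (2.9 + 2.3 + 2.3 + 2.1 + 3.2 + 1.4 + 2.4 + 2.3 + 1.6 + 1.3 + 1.3 + 3.2) / 12 = 26.3000 / 12 = 2.1917
LCL = X̄̄ − A₂·R̄ = 51.8333 − 0.483 × 2.1917 = 50.7748

50.77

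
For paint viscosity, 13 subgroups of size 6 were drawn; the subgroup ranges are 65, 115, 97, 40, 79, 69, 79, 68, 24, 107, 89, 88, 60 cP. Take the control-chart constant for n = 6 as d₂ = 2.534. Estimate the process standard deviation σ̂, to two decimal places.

29.75

R̄ = (65 + 115 + 97 + 40 + 79 + 69 + 79 + 68 + 24 + 107 + 89 + 88 + 60) / 13 = 75.3846
σ̂ = R̄ / d₂ = 75.3846 / 2.534 = 29.7493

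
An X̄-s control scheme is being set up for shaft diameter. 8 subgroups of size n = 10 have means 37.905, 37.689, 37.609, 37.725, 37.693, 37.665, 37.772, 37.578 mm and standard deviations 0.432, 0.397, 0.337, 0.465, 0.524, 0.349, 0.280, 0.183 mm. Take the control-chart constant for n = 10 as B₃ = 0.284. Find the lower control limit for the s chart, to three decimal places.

0.105

s̄ = (0.432 + 0.397 + 0.337 + 0.465 + 0.524 + 0.349 + 0.280 + 0.183) / 8 = 0.3709
LCL_s = B₃·s̄ = 0.284 × 0.3709 = 0.1053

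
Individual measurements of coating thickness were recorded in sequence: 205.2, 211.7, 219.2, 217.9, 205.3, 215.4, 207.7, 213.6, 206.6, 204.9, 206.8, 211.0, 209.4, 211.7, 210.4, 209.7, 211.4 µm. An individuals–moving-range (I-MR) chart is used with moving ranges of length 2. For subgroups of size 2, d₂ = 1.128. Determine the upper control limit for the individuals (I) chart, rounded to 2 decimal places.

222.77

X̄ = (205.2 + 211.7 + 219.2 + 217.9 + 205.3 + 215.4 + 207.7 + 213.6 + 206.6 + 204.9 + 206.8 + 211.0 + 209.4 + 211.7 + 210.4 + 209.7 + 211.4) / 17 = 210.4647
Moving ranges: 6.5, 7.5, 1.3, 12.6, 10.1, 7.7, 5.9, 7.0, 1.7, 1.9, 4.2, 1.6, 2.3, 1.3, 0.7, 1.7; M̄R̄ = 74.0000 / 16 = 4.6250
UCL = X̄ + 3·M̄R̄/d₂ = 210.4647 + 3 × 4.6250 / 1.128 = 222.7652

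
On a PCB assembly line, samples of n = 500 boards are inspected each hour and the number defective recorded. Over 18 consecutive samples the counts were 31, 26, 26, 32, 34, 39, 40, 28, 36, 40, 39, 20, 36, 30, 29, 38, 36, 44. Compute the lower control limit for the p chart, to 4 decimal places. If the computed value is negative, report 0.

p̄ = Σdᵢ / (k·n) = 604 / (18 × 500) = 0.06711
LCL = p̄ − 3·√(p̄(1−p̄)/n) = 0.06711 − 3 × 0.01119 = 0.03354

0.0335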